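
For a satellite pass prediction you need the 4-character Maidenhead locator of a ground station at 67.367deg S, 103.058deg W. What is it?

DC82

Add 180° to longitude and 90° to latitude: 76.94, 22.63.
Field (20°×10°, letters A–R): lon ⌊76.94/20⌋ = 3 → D; lat ⌊22.63/10⌋ = 2 → C.
Square (2°×1°, digits 0–9): lon ⌊16.94/2⌋ = 8; lat ⌊2.63/1⌋ = 2.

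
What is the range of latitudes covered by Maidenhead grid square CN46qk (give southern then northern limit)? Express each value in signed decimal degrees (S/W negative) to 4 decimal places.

46.4167, 46.4583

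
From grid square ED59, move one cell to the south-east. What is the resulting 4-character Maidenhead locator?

Longitude square 5; +1 → 6.
Latitude square 9; −1 → 8.

ED68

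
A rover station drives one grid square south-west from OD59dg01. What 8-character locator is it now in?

Longitude extended square 0; −1 → -1, wraps to 9, carry into subsquare.
Longitude subsquare d = 3; −1 → 2 = c.
Latitude extended square 1; −1 → 0.

OD59cg90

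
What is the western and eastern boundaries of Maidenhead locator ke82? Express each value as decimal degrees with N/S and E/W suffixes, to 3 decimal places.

36.000° E, 38.000° E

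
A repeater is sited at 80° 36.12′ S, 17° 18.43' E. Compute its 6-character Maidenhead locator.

JA89pj

Add 180° to longitude and 90° to latitude: 197.3072, 9.3980.
Field (20°×10°, letters A–R): lon ⌊197.3072/20⌋ = 9 → J; lat ⌊9.3980/10⌋ = 0 → A.
Square (2°×1°, digits 0–9): lon ⌊17.3072/2⌋ = 8; lat ⌊9.3980/1⌋ = 9.
Subsquare (5′×2.5′, letters a–x): lon ⌊1.3072/0.0833333⌋ = 15 → p; lat ⌊0.3980/0.0416667⌋ = 9 → j.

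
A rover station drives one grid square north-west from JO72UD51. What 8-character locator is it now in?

JO72ud42

Longitude extended square 5; −1 → 4.
Latitude extended square 1; +1 → 2.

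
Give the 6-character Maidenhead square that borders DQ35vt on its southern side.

Latitude subsquare t = 19; −1 → 18 = s.
The longitude characters are unchanged.

DQ35vs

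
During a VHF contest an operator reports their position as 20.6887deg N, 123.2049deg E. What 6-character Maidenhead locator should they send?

PL10oq

Shift to the Maidenhead origin (180°W, 90°S): lon 303.2049, lat 110.6887.
Field: lon ⌊303.2049/20⌋ = 15 → P; lat ⌊110.6887/10⌋ = 11 → L.
Square: lon ⌊3.2049/2⌋ = 1; lat ⌊0.6887/1⌋ = 0.
Subsquare: lon ⌊1.2049/0.0833333⌋ = 14 → o; lat ⌊0.6887/0.0416667⌋ = 16 → q.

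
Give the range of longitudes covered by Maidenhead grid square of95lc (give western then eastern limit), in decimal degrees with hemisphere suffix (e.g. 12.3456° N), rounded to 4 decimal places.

118.9167° E, 119.0000° E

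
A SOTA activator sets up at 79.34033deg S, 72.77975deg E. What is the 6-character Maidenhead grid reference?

MB60jp

Offset from 180°W / 90°S: lon 252.7798°, lat 10.6597°.
Field (20°×10°, letters A–R): 252.7798/20 → 12 → M, 10.6597/10 → 1 → B; chars MB.
Square (2°×1°, digits 0–9): 12.7798/2 → 6, 0.6597/1 → 0; chars 60.
Subsquare (5′×2.5′, letters a–x): 0.7798/0.0833333 → 9 → j, 0.6597/0.0416667 → 15 → p; chars jp.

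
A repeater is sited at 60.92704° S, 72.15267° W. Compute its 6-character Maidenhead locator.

Shift to the Maidenhead origin (180°W, 90°S): lon 107.8473, lat 29.0730.
Field: lon ⌊107.8473/20⌋ = 5 → F; lat ⌊29.0730/10⌋ = 2 → C.
Square: lon ⌊7.8473/2⌋ = 3; lat ⌊9.0730/1⌋ = 9.
Subsquare: lon ⌊1.8473/0.0833333⌋ = 22 → w; lat ⌊0.0730/0.0416667⌋ = 1 → b.

FC39wb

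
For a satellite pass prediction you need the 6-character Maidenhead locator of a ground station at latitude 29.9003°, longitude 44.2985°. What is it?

LL29dv

Shift to the Maidenhead origin (180°W, 90°S): lon 224.2985, lat 119.9003.
Field (20°×10°, letters A–R): lon ⌊224.2985/20⌋ = 11 → L; lat ⌊119.9003/10⌋ = 11 → L.
Square (2°×1°, digits 0–9): lon ⌊4.2985/2⌋ = 2; lat ⌊9.9003/1⌋ = 9.
Subsquare (5′×2.5′, letters a–x): lon ⌊0.2985/0.0833333⌋ = 3 → d; lat ⌊0.9003/0.0416667⌋ = 21 → v.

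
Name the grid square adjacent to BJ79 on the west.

BJ69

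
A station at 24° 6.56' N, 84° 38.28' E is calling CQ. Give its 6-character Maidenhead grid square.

NL24hc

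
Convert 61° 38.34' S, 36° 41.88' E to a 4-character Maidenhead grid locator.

Shift to the Maidenhead origin (180°W, 90°S): lon 216.70, lat 28.36.
Field: lon ⌊216.70/20⌋ = 10 → K; lat ⌊28.36/10⌋ = 2 → C.
Square: lon ⌊16.70/2⌋ = 8; lat ⌊8.36/1⌋ = 8.

KC88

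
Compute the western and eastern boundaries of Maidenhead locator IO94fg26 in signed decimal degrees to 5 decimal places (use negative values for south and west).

-1.56667, -1.55833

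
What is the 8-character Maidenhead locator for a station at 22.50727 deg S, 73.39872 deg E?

MG67ql78

Shift to the Maidenhead origin (180°W, 90°S): lon 253.39872, lat 67.49273.
Field: lon ⌊253.39872/20⌋ = 12 → M; lat ⌊67.49273/10⌋ = 6 → G.
Square: lon ⌊13.39872/2⌋ = 6; lat ⌊7.49273/1⌋ = 7.
Subsquare: lon ⌊1.39872/0.0833333⌋ = 16 → q; lat ⌊0.49273/0.0416667⌋ = 11 → l.
Extended square: lon ⌊0.06539/0.00833333⌋ = 7; lat ⌊0.03440/0.00416667⌋ = 8.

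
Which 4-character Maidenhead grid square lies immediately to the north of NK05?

Latitude square 5; +1 → 6.
The longitude characters are unchanged.

NK06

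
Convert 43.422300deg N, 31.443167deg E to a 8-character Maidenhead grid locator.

Offset from 180°W / 90°S: lon 211.44317°, lat 133.42230°.
Field (20°×10°, letters A–R): 211.44317/20 → 10 → K, 133.42230/10 → 13 → N; chars KN.
Square (2°×1°, digits 0–9): 11.44317/2 → 5, 3.42230/1 → 3; chars 53.
Subsquare (5′×2.5′, letters a–x): 1.44317/0.0833333 → 17 → r, 0.42230/0.0416667 → 10 → k; chars rk.
Extended square (30″×15″, digits 0–9): 0.02650/0.00833333 → 3, 0.00563/0.00416667 → 1; chars 31.

KN53rk31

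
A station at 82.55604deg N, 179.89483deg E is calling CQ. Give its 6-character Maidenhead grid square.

RR92wn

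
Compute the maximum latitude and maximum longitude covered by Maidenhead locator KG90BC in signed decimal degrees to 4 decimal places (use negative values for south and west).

Field K=10, G=6: +10·20° lon, +6·10° lat → SW at lon 20°, lat -30°.
Square 9, 0: +9·2° lon, +0·1° lat → SW at lon 38°, lat -30°.
Subsquare b=1, c=2: +1·0.0833333° lon, +2·0.0416667° lat → SW at lon 38.0833°, lat -29.9167°.
Cell spans 0.0833333° lon × 0.0416667° lat. NE corner is SW corner plus one full cell.
latitude -29.8750, longitude 38.1667.

-29.8750, 38.1667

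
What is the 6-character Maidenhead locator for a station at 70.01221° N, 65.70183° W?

Shift to the Maidenhead origin (180°W, 90°S): lon 114.2982, lat 160.0122.
Field (20°×10°, letters A–R): 114.2982/20 → 5 → F, 160.0122/10 → 16 → Q; chars FQ.
Square (2°×1°, digits 0–9): 14.2982/2 → 7, 0.0122/1 → 0; chars 70.
Subsquare (5′×2.5′, letters a–x): 0.2982/0.0833333 → 3 → d, 0.0122/0.0416667 → 0 → a; chars da.

FQ70da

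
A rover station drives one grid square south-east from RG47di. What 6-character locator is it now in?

RG47eh

Longitude subsquare d = 3; +1 → 4 = e.
Latitude subsquare i = 8; −1 → 7 = h.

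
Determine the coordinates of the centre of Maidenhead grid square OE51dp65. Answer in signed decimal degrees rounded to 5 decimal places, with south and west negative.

-48.35208, 110.30417

Field O=14, E=4: +14·20° lon, +4·10° lat → SW at lon 100°, lat -50°.
Square 5, 1: +5·2° lon, +1·1° lat → SW at lon 110°, lat -49°.
Subsquare d=3, p=15: +3·0.0833333° lon, +15·0.0416667° lat → SW at lon 110.25°, lat -48.375°.
Extended square 6, 5: +6·0.00833333° lon, +5·0.00416667° lat → SW at lon 110.3°, lat -48.3542°.
Cell spans 0.00833333° lon × 0.00416667° lat. Centre is SW corner plus half of each.
latitude -48.35208, longitude 110.30417.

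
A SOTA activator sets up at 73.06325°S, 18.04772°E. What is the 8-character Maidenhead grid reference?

JB96aw54

Add 180° to longitude and 90° to latitude: 198.04772, 16.93675.
Field (20°×10°, letters A–R): 198.04772/20 → 9 → J, 16.93675/10 → 1 → B; chars JB.
Square (2°×1°, digits 0–9): 18.04772/2 → 9, 6.93675/1 → 6; chars 96.
Subsquare (5′×2.5′, letters a–x): 0.04772/0.0833333 → 0 → a, 0.93675/0.0416667 → 22 → w; chars aw.
Extended square (30″×15″, digits 0–9): 0.04772/0.00833333 → 5, 0.02008/0.00416667 → 4; chars 54.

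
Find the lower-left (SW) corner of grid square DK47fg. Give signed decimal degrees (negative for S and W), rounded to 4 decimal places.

17.2500, -111.5833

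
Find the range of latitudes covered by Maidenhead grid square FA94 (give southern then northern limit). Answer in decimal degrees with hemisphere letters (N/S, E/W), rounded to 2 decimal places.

Field F=5, A=0: +5·20° lon, +0·10° lat → SW at lon -80°, lat -90°.
Square 9, 4: +9·2° lon, +4·1° lat → SW at lon -62°, lat -86°.
Cell spans 2° lon × 1° lat.
south 86.00° S, north 85.00° S.

86.00° S, 85.00° S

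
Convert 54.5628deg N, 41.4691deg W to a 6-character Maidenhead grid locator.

Add 180° to longitude and 90° to latitude: 138.5309, 144.5628.
Field: lon ⌊138.5309/20⌋ = 6 → G; lat ⌊144.5628/10⌋ = 14 → O.
Square: lon ⌊18.5309/2⌋ = 9; lat ⌊4.5628/1⌋ = 4.
Subsquare: lon ⌊0.5309/0.0833333⌋ = 6 → g; lat ⌊0.5628/0.0416667⌋ = 13 → n.

GO94gn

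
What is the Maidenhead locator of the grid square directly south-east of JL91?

KL00

Longitude square 9; +1 → 10, wraps to 0, carry into field.
Longitude field J = 9; +1 → 10 = K.
Latitude square 1; −1 → 0.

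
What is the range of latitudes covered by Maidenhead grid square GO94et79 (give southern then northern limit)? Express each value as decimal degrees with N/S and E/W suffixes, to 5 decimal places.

54.82917° N, 54.83333° N

Field G=6, O=14: +6·20° lon, +14·10° lat → SW at lon -60°, lat 50°.
Square 9, 4: +9·2° lon, +4·1° lat → SW at lon -42°, lat 54°.
Subsquare e=4, t=19: +4·0.0833333° lon, +19·0.0416667° lat → SW at lon -41.6667°, lat 54.7917°.
Extended square 7, 9: +7·0.00833333° lon, +9·0.00416667° lat → SW at lon -41.6083°, lat 54.8292°.
Cell spans 0.00833333° lon × 0.00416667° lat.
south 54.82917° N, north 54.83333° N.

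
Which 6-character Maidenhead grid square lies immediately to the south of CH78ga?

CH77gx

Latitude subsquare a = 0; −1 → -1, wraps to 23 = x, carry into square.
Latitude square 8; −1 → 7.
The longitude characters are unchanged.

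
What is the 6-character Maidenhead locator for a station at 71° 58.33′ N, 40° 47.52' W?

GQ91ox

Shift to the Maidenhead origin (180°W, 90°S): lon 139.2080, lat 161.9722.
Field (20°×10°, letters A–R): 139.2080/20 → 6 → G, 161.9722/10 → 16 → Q; chars GQ.
Square (2°×1°, digits 0–9): 19.2080/2 → 9, 1.9722/1 → 1; chars 91.
Subsquare (5′×2.5′, letters a–x): 1.2080/0.0833333 → 14 → o, 0.9722/0.0416667 → 23 → x; chars ox.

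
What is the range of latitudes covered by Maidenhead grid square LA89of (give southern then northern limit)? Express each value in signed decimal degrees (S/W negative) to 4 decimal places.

Field L=11, A=0: +11·20° lon, +0·10° lat → SW at lon 40°, lat -90°.
Square 8, 9: +8·2° lon, +9·1° lat → SW at lon 56°, lat -81°.
Subsquare o=14, f=5: +14·0.0833333° lon, +5·0.0416667° lat → SW at lon 57.1667°, lat -80.7917°.
Cell spans 0.0833333° lon × 0.0416667° lat.
south -80.7917, north -80.7500.

-80.7917, -80.7500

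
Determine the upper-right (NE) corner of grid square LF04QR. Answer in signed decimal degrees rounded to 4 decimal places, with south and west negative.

Field L=11, F=5: +11·20° lon, +5·10° lat → SW at lon 40°, lat -40°.
Square 0, 4: +0·2° lon, +4·1° lat → SW at lon 40°, lat -36°.
Subsquare q=16, r=17: +16·0.0833333° lon, +17·0.0416667° lat → SW at lon 41.3333°, lat -35.2917°.
Cell spans 0.0833333° lon × 0.0416667° lat. NE corner is SW corner plus one full cell.
latitude -35.2500, longitude 41.4167.

-35.2500, 41.4167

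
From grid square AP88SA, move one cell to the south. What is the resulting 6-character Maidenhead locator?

Latitude subsquare a = 0; −1 → -1, wraps to 23 = x, carry into square.
Latitude square 8; −1 → 7.
The longitude characters are unchanged.

AP87sx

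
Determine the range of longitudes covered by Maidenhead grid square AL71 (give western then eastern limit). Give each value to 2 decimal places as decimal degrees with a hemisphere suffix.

Field A=0, L=11: +0·20° lon, +11·10° lat → SW at lon -180°, lat 20°.
Square 7, 1: +7·2° lon, +1·1° lat → SW at lon -166°, lat 21°.
Cell spans 2° lon × 1° lat.
west 166.00° W, east 164.00° W.

166.00° W, 164.00° W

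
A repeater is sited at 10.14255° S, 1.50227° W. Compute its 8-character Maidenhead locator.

Offset from 180°W / 90°S: lon 178.49773°, lat 79.85745°.
Field: 178.49773/20 → 8 → I, 79.85745/10 → 7 → H; chars IH.
Square: 18.49773/2 → 9, 9.85745/1 → 9; chars 99.
Subsquare: 0.49773/0.0833333 → 5 → f, 0.85745/0.0416667 → 20 → u; chars fu.
Extended square: 0.08106/0.00833333 → 9, 0.02412/0.00416667 → 5; chars 95.

IH99fu95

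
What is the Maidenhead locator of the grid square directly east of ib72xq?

IB82aq

Longitude subsquare x = 23; +1 → 24, wraps to 0 = a, carry into square.
Longitude square 7; +1 → 8.
The latitude characters are unchanged.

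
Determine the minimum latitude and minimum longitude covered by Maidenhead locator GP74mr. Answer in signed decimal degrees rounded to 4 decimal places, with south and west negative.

Field G=6, P=15: +6·20° lon, +15·10° lat → SW at lon -60°, lat 60°.
Square 7, 4: +7·2° lon, +4·1° lat → SW at lon -46°, lat 64°.
Subsquare m=12, r=17: +12·0.0833333° lon, +17·0.0416667° lat → SW at lon -45°, lat 64.7083°.
latitude 64.7083, longitude -45.0000.

64.7083, -45.0000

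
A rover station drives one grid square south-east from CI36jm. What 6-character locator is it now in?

CI36kl

Longitude subsquare j = 9; +1 → 10 = k.
Latitude subsquare m = 12; −1 → 11 = l.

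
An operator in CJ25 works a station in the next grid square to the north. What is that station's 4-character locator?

Latitude square 5; +1 → 6.
The longitude characters are unchanged.

CJ26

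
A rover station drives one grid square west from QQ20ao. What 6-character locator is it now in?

QQ10xo

Longitude subsquare a = 0; −1 → -1, wraps to 23 = x, carry into square.
Longitude square 2; −1 → 1.
The latitude characters are unchanged.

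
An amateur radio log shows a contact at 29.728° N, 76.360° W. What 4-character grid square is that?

FL19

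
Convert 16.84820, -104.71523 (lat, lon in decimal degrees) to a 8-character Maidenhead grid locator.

DK76pu43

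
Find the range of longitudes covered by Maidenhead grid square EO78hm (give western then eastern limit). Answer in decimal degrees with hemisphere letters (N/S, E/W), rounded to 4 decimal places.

85.4167° W, 85.3333° W

Field E=4, O=14: +4·20° lon, +14·10° lat → SW at lon -100°, lat 50°.
Square 7, 8: +7·2° lon, +8·1° lat → SW at lon -86°, lat 58°.
Subsquare h=7, m=12: +7·0.0833333° lon, +12·0.0416667° lat → SW at lon -85.4167°, lat 58.5°.
Cell spans 0.0833333° lon × 0.0416667° lat.
west 85.4167° W, east 85.3333° W.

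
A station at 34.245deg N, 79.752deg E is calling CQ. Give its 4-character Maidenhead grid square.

Shift to the Maidenhead origin (180°W, 90°S): lon 259.75, lat 124.25.
Field: lon ⌊259.75/20⌋ = 12 → M; lat ⌊124.25/10⌋ = 12 → M.
Square: lon ⌊19.75/2⌋ = 9; lat ⌊4.25/1⌋ = 4.

MM94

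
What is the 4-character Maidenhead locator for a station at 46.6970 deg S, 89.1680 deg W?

Add 180° to longitude and 90° to latitude: 90.83, 43.30.
Field: 90.83/20 → 4 → E, 43.30/10 → 4 → E; chars EE.
Square: 10.83/2 → 5, 3.30/1 → 3; chars 53.

EE53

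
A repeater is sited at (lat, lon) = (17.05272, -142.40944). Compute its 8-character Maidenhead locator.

BK87tb02

Shift to the Maidenhead origin (180°W, 90°S): lon 37.59056, lat 107.05272.
Field (20°×10°, letters A–R): 37.59056/20 → 1 → B, 107.05272/10 → 10 → K; chars BK.
Square (2°×1°, digits 0–9): 17.59056/2 → 8, 7.05272/1 → 7; chars 87.
Subsquare (5′×2.5′, letters a–x): 1.59056/0.0833333 → 19 → t, 0.05272/0.0416667 → 1 → b; chars tb.
Extended square (30″×15″, digits 0–9): 0.00723/0.00833333 → 0, 0.01105/0.00416667 → 2; chars 02.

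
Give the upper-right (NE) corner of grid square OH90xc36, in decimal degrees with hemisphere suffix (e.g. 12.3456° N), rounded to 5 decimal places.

19.88750° S, 119.95000° E

Field O=14, H=7: +14·20° lon, +7·10° lat → SW at lon 100°, lat -20°.
Square 9, 0: +9·2° lon, +0·1° lat → SW at lon 118°, lat -20°.
Subsquare x=23, c=2: +23·0.0833333° lon, +2·0.0416667° lat → SW at lon 119.917°, lat -19.9167°.
Extended square 3, 6: +3·0.00833333° lon, +6·0.00416667° lat → SW at lon 119.942°, lat -19.8917°.
Cell spans 0.00833333° lon × 0.00416667° lat. NE corner is SW corner plus one full cell.
latitude 19.88750° S, longitude 119.95000° E.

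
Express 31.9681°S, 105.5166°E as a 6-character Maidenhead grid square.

Shift to the Maidenhead origin (180°W, 90°S): lon 285.5166, lat 58.0319.
Field (20°×10°, letters A–R): lon ⌊285.5166/20⌋ = 14 → O; lat ⌊58.0319/10⌋ = 5 → F.
Square (2°×1°, digits 0–9): lon ⌊5.5166/2⌋ = 2; lat ⌊8.0319/1⌋ = 8.
Subsquare (5′×2.5′, letters a–x): lon ⌊1.5166/0.0833333⌋ = 18 → s; lat ⌊0.0319/0.0416667⌋ = 0 → a.

OF28sa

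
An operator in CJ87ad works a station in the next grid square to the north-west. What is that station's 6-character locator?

CJ77xe

Longitude subsquare a = 0; −1 → -1, wraps to 23 = x, carry into square.
Longitude square 8; −1 → 7.
Latitude subsquare d = 3; +1 → 4 = e.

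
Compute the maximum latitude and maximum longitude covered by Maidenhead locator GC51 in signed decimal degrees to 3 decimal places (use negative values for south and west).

-68.000, -48.000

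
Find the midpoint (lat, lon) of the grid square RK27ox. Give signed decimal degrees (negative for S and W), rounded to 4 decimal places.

17.9792, 165.2083

Field R=17, K=10: +17·20° lon, +10·10° lat → SW at lon 160°, lat 10°.
Square 2, 7: +2·2° lon, +7·1° lat → SW at lon 164°, lat 17°.
Subsquare o=14, x=23: +14·0.0833333° lon, +23·0.0416667° lat → SW at lon 165.167°, lat 17.9583°.
Cell spans 0.0833333° lon × 0.0416667° lat. Centre is SW corner plus half of each.
latitude 17.9792, longitude 165.2083.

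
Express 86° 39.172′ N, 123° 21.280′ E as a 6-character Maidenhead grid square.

Offset from 180°W / 90°S: lon 303.3547°, lat 176.6529°.
Field: 303.3547/20 → 15 → P, 176.6529/10 → 17 → R; chars PR.
Square: 3.3547/2 → 1, 6.6529/1 → 6; chars 16.
Subsquare: 1.3547/0.0833333 → 16 → q, 0.6529/0.0416667 → 15 → p; chars qp.

PR16qp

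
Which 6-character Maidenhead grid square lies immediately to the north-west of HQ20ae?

Longitude subsquare a = 0; −1 → -1, wraps to 23 = x, carry into square.
Longitude square 2; −1 → 1.
Latitude subsquare e = 4; +1 → 5 = f.

HQ10xf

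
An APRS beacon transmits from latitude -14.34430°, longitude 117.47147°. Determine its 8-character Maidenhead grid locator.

Shift to the Maidenhead origin (180°W, 90°S): lon 297.47147, lat 75.65570.
Field: lon ⌊297.47147/20⌋ = 14 → O; lat ⌊75.65570/10⌋ = 7 → H.
Square: lon ⌊17.47147/2⌋ = 8; lat ⌊5.65570/1⌋ = 5.
Subsquare: lon ⌊1.47147/0.0833333⌋ = 17 → r; lat ⌊0.65570/0.0416667⌋ = 15 → p.
Extended square: lon ⌊0.05480/0.00833333⌋ = 6; lat ⌊0.03070/0.00416667⌋ = 7.

OH85rp67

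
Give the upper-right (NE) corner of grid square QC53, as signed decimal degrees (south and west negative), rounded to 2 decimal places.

-66.00, 152.00

Field Q=16, C=2: +16·20° lon, +2·10° lat → SW at lon 140°, lat -70°.
Square 5, 3: +5·2° lon, +3·1° lat → SW at lon 150°, lat -67°.
Cell spans 2° lon × 1° lat. NE corner is SW corner plus one full cell.
latitude -66.00, longitude 152.00.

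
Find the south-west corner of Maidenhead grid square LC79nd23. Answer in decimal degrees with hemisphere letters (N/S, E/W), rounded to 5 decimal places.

Field L=11, C=2: +11·20° lon, +2·10° lat → SW at lon 40°, lat -70°.
Square 7, 9: +7·2° lon, +9·1° lat → SW at lon 54°, lat -61°.
Subsquare n=13, d=3: +13·0.0833333° lon, +3·0.0416667° lat → SW at lon 55.0833°, lat -60.875°.
Extended square 2, 3: +2·0.00833333° lon, +3·0.00416667° lat → SW at lon 55.1°, lat -60.8625°.
latitude 60.86250° S, longitude 55.10000° E.

60.86250° S, 55.10000° E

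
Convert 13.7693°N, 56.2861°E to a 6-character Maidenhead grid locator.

LK83ds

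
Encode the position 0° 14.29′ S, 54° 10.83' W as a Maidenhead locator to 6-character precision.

GI29vs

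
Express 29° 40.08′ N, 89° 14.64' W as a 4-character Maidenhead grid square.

EL59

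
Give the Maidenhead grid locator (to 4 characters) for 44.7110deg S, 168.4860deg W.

Add 180° to longitude and 90° to latitude: 11.51, 45.29.
Field: lon ⌊11.51/20⌋ = 0 → A; lat ⌊45.29/10⌋ = 4 → E.
Square: lon ⌊11.51/2⌋ = 5; lat ⌊5.29/1⌋ = 5.

AE55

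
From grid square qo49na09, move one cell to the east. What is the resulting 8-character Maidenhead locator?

Longitude extended square 0; +1 → 1.
The latitude characters are unchanged.

QO49na19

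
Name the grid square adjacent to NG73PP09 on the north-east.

Longitude extended square 0; +1 → 1.
Latitude extended square 9; +1 → 10, wraps to 0, carry into subsquare.
Latitude subsquare p = 15; +1 → 16 = q.

NG73pq10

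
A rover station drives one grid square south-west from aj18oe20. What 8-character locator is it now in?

Longitude extended square 2; −1 → 1.
Latitude extended square 0; −1 → -1, wraps to 9, carry into subsquare.
Latitude subsquare e = 4; −1 → 3 = d.

AJ18od19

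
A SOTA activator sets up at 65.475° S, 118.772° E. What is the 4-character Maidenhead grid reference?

OC94

Add 180° to longitude and 90° to latitude: 298.77, 24.53.
Field: lon ⌊298.77/20⌋ = 14 → O; lat ⌊24.53/10⌋ = 2 → C.
Square: lon ⌊18.77/2⌋ = 9; lat ⌊4.53/1⌋ = 4.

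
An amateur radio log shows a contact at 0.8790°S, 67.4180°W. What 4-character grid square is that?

FI69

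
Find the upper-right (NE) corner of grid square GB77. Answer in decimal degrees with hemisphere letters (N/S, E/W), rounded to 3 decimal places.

72.000° S, 44.000° W

Field G=6, B=1: +6·20° lon, +1·10° lat → SW at lon -60°, lat -80°.
Square 7, 7: +7·2° lon, +7·1° lat → SW at lon -46°, lat -73°.
Cell spans 2° lon × 1° lat. NE corner is SW corner plus one full cell.
latitude 72.000° S, longitude 44.000° W.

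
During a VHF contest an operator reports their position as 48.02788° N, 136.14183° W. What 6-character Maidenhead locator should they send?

Add 180° to longitude and 90° to latitude: 43.8582, 138.0279.
Field: 43.8582/20 → 2 → C, 138.0279/10 → 13 → N; chars CN.
Square: 3.8582/2 → 1, 8.0279/1 → 8; chars 18.
Subsquare: 1.8582/0.0833333 → 22 → w, 0.0279/0.0416667 → 0 → a; chars wa.

CN18wa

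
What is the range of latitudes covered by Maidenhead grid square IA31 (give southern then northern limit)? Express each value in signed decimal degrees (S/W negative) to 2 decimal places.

Field I=8, A=0: +8·20° lon, +0·10° lat → SW at lon -20°, lat -90°.
Square 3, 1: +3·2° lon, +1·1° lat → SW at lon -14°, lat -89°.
Cell spans 2° lon × 1° lat.
south -89.00, north -88.00.

-89.00, -88.00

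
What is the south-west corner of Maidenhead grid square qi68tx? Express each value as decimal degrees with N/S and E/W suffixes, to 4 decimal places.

Field Q=16, I=8: +16·20° lon, +8·10° lat → SW at lon 140°, lat -10°.
Square 6, 8: +6·2° lon, +8·1° lat → SW at lon 152°, lat -2°.
Subsquare t=19, x=23: +19·0.0833333° lon, +23·0.0416667° lat → SW at lon 153.583°, lat -1.04167°.
latitude 1.0417° S, longitude 153.5833° E.

1.0417° S, 153.5833° E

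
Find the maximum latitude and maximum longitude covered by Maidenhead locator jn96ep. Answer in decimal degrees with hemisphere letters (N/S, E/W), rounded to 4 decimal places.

46.6667° N, 18.4167° E

Field J=9, N=13: +9·20° lon, +13·10° lat → SW at lon 0°, lat 40°.
Square 9, 6: +9·2° lon, +6·1° lat → SW at lon 18°, lat 46°.
Subsquare e=4, p=15: +4·0.0833333° lon, +15·0.0416667° lat → SW at lon 18.3333°, lat 46.625°.
Cell spans 0.0833333° lon × 0.0416667° lat. NE corner is SW corner plus one full cell.
latitude 46.6667° N, longitude 18.4167° E.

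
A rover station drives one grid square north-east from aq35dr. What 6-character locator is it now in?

AQ35es

Longitude subsquare d = 3; +1 → 4 = e.
Latitude subsquare r = 17; +1 → 18 = s.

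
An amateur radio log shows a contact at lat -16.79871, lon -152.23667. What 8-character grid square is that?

BH33ve18

Offset from 180°W / 90°S: lon 27.76333°, lat 73.20129°.
Field: lon ⌊27.76333/20⌋ = 1 → B; lat ⌊73.20129/10⌋ = 7 → H.
Square: lon ⌊7.76333/2⌋ = 3; lat ⌊3.20129/1⌋ = 3.
Subsquare: lon ⌊1.76333/0.0833333⌋ = 21 → v; lat ⌊0.20129/0.0416667⌋ = 4 → e.
Extended square: lon ⌊0.01333/0.00833333⌋ = 1; lat ⌊0.03462/0.00416667⌋ = 8.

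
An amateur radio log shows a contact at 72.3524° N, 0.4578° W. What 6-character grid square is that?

IQ92si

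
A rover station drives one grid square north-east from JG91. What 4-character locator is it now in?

KG02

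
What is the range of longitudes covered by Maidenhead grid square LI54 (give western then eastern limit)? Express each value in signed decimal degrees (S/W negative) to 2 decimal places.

50.00, 52.00

Field L=11, I=8: +11·20° lon, +8·10° lat → SW at lon 40°, lat -10°.
Square 5, 4: +5·2° lon, +4·1° lat → SW at lon 50°, lat -6°.
Cell spans 2° lon × 1° lat.
west 50.00, east 52.00.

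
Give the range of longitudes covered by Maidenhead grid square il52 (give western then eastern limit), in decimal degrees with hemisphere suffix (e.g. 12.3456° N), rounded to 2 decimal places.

10.00° W, 8.00° W

Field I=8, L=11: +8·20° lon, +11·10° lat → SW at lon -20°, lat 20°.
Square 5, 2: +5·2° lon, +2·1° lat → SW at lon -10°, lat 22°.
Cell spans 2° lon × 1° lat.
west 10.00° W, east 8.00° W.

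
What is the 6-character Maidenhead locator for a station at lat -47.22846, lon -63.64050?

Offset from 180°W / 90°S: lon 116.3595°, lat 42.7715°.
Field: 116.3595/20 → 5 → F, 42.7715/10 → 4 → E; chars FE.
Square: 16.3595/2 → 8, 2.7715/1 → 2; chars 82.
Subsquare: 0.3595/0.0833333 → 4 → e, 0.7715/0.0416667 → 18 → s; chars es.

FE82es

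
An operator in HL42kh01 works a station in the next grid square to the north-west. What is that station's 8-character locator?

HL42jh92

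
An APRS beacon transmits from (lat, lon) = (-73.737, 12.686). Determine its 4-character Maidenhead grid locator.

JB66

Add 180° to longitude and 90° to latitude: 192.69, 16.26.
Field: 192.69/20 → 9 → J, 16.26/10 → 1 → B; chars JB.
Square: 12.69/2 → 6, 6.26/1 → 6; chars 66.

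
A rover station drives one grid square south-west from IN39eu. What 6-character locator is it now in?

IN39dt

Longitude subsquare e = 4; −1 → 3 = d.
Latitude subsquare u = 20; −1 → 19 = t.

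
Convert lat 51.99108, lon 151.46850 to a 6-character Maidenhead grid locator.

QO51rx

Offset from 180°W / 90°S: lon 331.4685°, lat 141.9911°.
Field (20°×10°, letters A–R): lon ⌊331.4685/20⌋ = 16 → Q; lat ⌊141.9911/10⌋ = 14 → O.
Square (2°×1°, digits 0–9): lon ⌊11.4685/2⌋ = 5; lat ⌊1.9911/1⌋ = 1.
Subsquare (5′×2.5′, letters a–x): lon ⌊1.4685/0.0833333⌋ = 17 → r; lat ⌊0.9911/0.0416667⌋ = 23 → x.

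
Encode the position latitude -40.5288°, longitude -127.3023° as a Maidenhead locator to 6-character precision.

Add 180° to longitude and 90° to latitude: 52.6977, 49.4712.
Field: 52.6977/20 → 2 → C, 49.4712/10 → 4 → E; chars CE.
Square: 12.6977/2 → 6, 9.4712/1 → 9; chars 69.
Subsquare: 0.6977/0.0833333 → 8 → i, 0.4712/0.0416667 → 11 → l; chars il.

CE69il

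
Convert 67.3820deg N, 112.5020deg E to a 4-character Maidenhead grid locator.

OP67

Shift to the Maidenhead origin (180°W, 90°S): lon 292.50, lat 157.38.
Field: 292.50/20 → 14 → O, 157.38/10 → 15 → P; chars OP.
Square: 12.50/2 → 6, 7.38/1 → 7; chars 67.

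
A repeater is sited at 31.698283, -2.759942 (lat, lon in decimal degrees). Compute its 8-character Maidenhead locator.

IM81oq87

Shift to the Maidenhead origin (180°W, 90°S): lon 177.24006, lat 121.69828.
Field (20°×10°, letters A–R): lon ⌊177.24006/20⌋ = 8 → I; lat ⌊121.69828/10⌋ = 12 → M.
Square (2°×1°, digits 0–9): lon ⌊17.24006/2⌋ = 8; lat ⌊1.69828/1⌋ = 1.
Subsquare (5′×2.5′, letters a–x): lon ⌊1.24006/0.0833333⌋ = 14 → o; lat ⌊0.69828/0.0416667⌋ = 16 → q.
Extended square (30″×15″, digits 0–9): lon ⌊0.07339/0.00833333⌋ = 8; lat ⌊0.03162/0.00416667⌋ = 7.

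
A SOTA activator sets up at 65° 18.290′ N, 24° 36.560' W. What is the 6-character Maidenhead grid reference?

HP75qh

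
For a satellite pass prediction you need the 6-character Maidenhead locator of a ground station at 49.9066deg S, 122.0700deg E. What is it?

Offset from 180°W / 90°S: lon 302.0700°, lat 40.0934°.
Field: lon ⌊302.0700/20⌋ = 15 → P; lat ⌊40.0934/10⌋ = 4 → E.
Square: lon ⌊2.0700/2⌋ = 1; lat ⌊0.0934/1⌋ = 0.
Subsquare: lon ⌊0.0700/0.0833333⌋ = 0 → a; lat ⌊0.0934/0.0416667⌋ = 2 → c.

PE10ac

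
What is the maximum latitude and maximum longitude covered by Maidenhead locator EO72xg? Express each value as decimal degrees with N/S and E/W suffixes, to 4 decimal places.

52.2917° N, 84.0000° W

Field E=4, O=14: +4·20° lon, +14·10° lat → SW at lon -100°, lat 50°.
Square 7, 2: +7·2° lon, +2·1° lat → SW at lon -86°, lat 52°.
Subsquare x=23, g=6: +23·0.0833333° lon, +6·0.0416667° lat → SW at lon -84.0833°, lat 52.25°.
Cell spans 0.0833333° lon × 0.0416667° lat. NE corner is SW corner plus one full cell.
latitude 52.2917° N, longitude 84.0000° W.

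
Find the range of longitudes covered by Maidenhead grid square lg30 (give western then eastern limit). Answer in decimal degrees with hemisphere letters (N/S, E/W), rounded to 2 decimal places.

46.00° E, 48.00° E

Field L=11, G=6: +11·20° lon, +6·10° lat → SW at lon 40°, lat -30°.
Square 3, 0: +3·2° lon, +0·1° lat → SW at lon 46°, lat -30°.
Cell spans 2° lon × 1° lat.
west 46.00° E, east 48.00° E.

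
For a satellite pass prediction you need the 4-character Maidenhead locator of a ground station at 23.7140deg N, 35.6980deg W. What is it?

HL23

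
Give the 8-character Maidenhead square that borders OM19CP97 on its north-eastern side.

OM19dp08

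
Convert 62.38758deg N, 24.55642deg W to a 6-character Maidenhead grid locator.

HP72rj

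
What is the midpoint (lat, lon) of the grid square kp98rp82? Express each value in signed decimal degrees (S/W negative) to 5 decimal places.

68.63542, 39.48750

Field K=10, P=15: +10·20° lon, +15·10° lat → SW at lon 20°, lat 60°.
Square 9, 8: +9·2° lon, +8·1° lat → SW at lon 38°, lat 68°.
Subsquare r=17, p=15: +17·0.0833333° lon, +15·0.0416667° lat → SW at lon 39.4167°, lat 68.625°.
Extended square 8, 2: +8·0.00833333° lon, +2·0.00416667° lat → SW at lon 39.4833°, lat 68.6333°.
Cell spans 0.00833333° lon × 0.00416667° lat. Centre is SW corner plus half of each.
latitude 68.63542, longitude 39.48750.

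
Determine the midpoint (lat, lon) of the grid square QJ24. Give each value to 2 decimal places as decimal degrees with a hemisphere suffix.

4.50° N, 145.00° E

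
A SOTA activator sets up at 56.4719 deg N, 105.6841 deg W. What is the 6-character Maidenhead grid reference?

DO76dl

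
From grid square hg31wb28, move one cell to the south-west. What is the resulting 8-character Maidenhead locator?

Longitude extended square 2; −1 → 1.
Latitude extended square 8; −1 → 7.

HG31wb17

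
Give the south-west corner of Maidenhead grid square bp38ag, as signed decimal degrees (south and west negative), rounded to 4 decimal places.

68.2500, -154.0000

Field B=1, P=15: +1·20° lon, +15·10° lat → SW at lon -160°, lat 60°.
Square 3, 8: +3·2° lon, +8·1° lat → SW at lon -154°, lat 68°.
Subsquare a=0, g=6: +0·0.0833333° lon, +6·0.0416667° lat → SW at lon -154°, lat 68.25°.
latitude 68.2500, longitude -154.0000.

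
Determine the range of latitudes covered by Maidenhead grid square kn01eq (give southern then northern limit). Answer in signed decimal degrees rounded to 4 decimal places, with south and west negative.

41.6667, 41.7083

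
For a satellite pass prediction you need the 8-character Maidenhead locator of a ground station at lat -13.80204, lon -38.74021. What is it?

HH06pe17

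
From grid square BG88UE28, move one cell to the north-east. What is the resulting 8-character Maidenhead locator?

BG88ue39

Longitude extended square 2; +1 → 3.
Latitude extended square 8; +1 → 9.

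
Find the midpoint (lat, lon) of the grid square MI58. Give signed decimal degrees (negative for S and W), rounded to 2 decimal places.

Field M=12, I=8: +12·20° lon, +8·10° lat → SW at lon 60°, lat -10°.
Square 5, 8: +5·2° lon, +8·1° lat → SW at lon 70°, lat -2°.
Cell spans 2° lon × 1° lat. Centre is SW corner plus half of each.
latitude -1.50, longitude 71.00.

-1.50, 71.00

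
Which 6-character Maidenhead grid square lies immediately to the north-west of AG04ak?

RG94xl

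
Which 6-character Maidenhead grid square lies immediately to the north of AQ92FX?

Latitude subsquare x = 23; +1 → 24, wraps to 0 = a, carry into square.
Latitude square 2; +1 → 3.
The longitude characters are unchanged.

AQ93fa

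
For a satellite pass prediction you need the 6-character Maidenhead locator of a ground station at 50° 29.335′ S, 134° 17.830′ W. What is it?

Offset from 180°W / 90°S: lon 45.7028°, lat 39.5111°.
Field: 45.7028/20 → 2 → C, 39.5111/10 → 3 → D; chars CD.
Square: 5.7028/2 → 2, 9.5111/1 → 9; chars 29.
Subsquare: 1.7028/0.0833333 → 20 → u, 0.5111/0.0416667 → 12 → m; chars um.

CD29um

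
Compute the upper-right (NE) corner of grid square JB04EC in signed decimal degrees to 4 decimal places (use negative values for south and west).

-75.8750, 0.4167

Field J=9, B=1: +9·20° lon, +1·10° lat → SW at lon 0°, lat -80°.
Square 0, 4: +0·2° lon, +4·1° lat → SW at lon 0°, lat -76°.
Subsquare e=4, c=2: +4·0.0833333° lon, +2·0.0416667° lat → SW at lon 0.333333°, lat -75.9167°.
Cell spans 0.0833333° lon × 0.0416667° lat. NE corner is SW corner plus one full cell.
latitude -75.8750, longitude 0.4167.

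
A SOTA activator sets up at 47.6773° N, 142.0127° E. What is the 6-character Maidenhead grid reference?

Shift to the Maidenhead origin (180°W, 90°S): lon 322.0127, lat 137.6773.
Field: 322.0127/20 → 16 → Q, 137.6773/10 → 13 → N; chars QN.
Square: 2.0127/2 → 1, 7.6773/1 → 7; chars 17.
Subsquare: 0.0127/0.0833333 → 0 → a, 0.6773/0.0416667 → 16 → q; chars aq.

QN17aq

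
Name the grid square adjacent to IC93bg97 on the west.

Longitude extended square 9; −1 → 8.
The latitude characters are unchanged.

IC93bg87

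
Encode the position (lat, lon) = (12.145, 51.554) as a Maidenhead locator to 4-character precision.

Shift to the Maidenhead origin (180°W, 90°S): lon 231.55, lat 102.14.
Field: lon ⌊231.55/20⌋ = 11 → L; lat ⌊102.14/10⌋ = 10 → K.
Square: lon ⌊11.55/2⌋ = 5; lat ⌊2.14/1⌋ = 2.

LK52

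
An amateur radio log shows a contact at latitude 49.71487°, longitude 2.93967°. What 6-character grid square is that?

Shift to the Maidenhead origin (180°W, 90°S): lon 182.9397, lat 139.7149.
Field (20°×10°, letters A–R): lon ⌊182.9397/20⌋ = 9 → J; lat ⌊139.7149/10⌋ = 13 → N.
Square (2°×1°, digits 0–9): lon ⌊2.9397/2⌋ = 1; lat ⌊9.7149/1⌋ = 9.
Subsquare (5′×2.5′, letters a–x): lon ⌊0.9397/0.0833333⌋ = 11 → l; lat ⌊0.7149/0.0416667⌋ = 17 → r.

JN19lr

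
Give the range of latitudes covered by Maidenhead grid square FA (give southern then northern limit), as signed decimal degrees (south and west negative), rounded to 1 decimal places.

-90.0, -80.0

Field F=5, A=0: +5·20° lon, +0·10° lat → SW at lon -80°, lat -90°.
Cell spans 20° lon × 10° lat.
south -90.0, north -80.0.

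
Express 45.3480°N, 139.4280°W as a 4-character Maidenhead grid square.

CN05

Add 180° to longitude and 90° to latitude: 40.57, 135.35.
Field (20°×10°, letters A–R): 40.57/20 → 2 → C, 135.35/10 → 13 → N; chars CN.
Square (2°×1°, digits 0–9): 0.57/2 → 0, 5.35/1 → 5; chars 05.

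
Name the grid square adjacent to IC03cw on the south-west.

Longitude subsquare c = 2; −1 → 1 = b.
Latitude subsquare w = 22; −1 → 21 = v.

IC03bv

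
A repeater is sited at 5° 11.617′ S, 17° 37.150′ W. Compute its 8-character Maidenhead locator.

II14et53

Shift to the Maidenhead origin (180°W, 90°S): lon 162.38083, lat 84.80638.
Field (20°×10°, letters A–R): lon ⌊162.38083/20⌋ = 8 → I; lat ⌊84.80638/10⌋ = 8 → I.
Square (2°×1°, digits 0–9): lon ⌊2.38083/2⌋ = 1; lat ⌊4.80638/1⌋ = 4.
Subsquare (5′×2.5′, letters a–x): lon ⌊0.38083/0.0833333⌋ = 4 → e; lat ⌊0.80638/0.0416667⌋ = 19 → t.
Extended square (30″×15″, digits 0–9): lon ⌊0.04750/0.00833333⌋ = 5; lat ⌊0.01472/0.00416667⌋ = 3.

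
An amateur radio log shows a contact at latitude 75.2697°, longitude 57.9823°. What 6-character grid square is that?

Shift to the Maidenhead origin (180°W, 90°S): lon 237.9823, lat 165.2697.
Field: 237.9823/20 → 11 → L, 165.2697/10 → 16 → Q; chars LQ.
Square: 17.9823/2 → 8, 5.2697/1 → 5; chars 85.
Subsquare: 1.9823/0.0833333 → 23 → x, 0.2697/0.0416667 → 6 → g; chars xg.

LQ85xg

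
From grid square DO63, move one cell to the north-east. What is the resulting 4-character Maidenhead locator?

Longitude square 6; +1 → 7.
Latitude square 3; +1 → 4.

DO74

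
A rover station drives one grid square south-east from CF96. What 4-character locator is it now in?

DF05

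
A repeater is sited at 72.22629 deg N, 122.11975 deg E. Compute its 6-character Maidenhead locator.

Add 180° to longitude and 90° to latitude: 302.1198, 162.2263.
Field: 302.1198/20 → 15 → P, 162.2263/10 → 16 → Q; chars PQ.
Square: 2.1198/2 → 1, 2.2263/1 → 2; chars 12.
Subsquare: 0.1198/0.0833333 → 1 → b, 0.2263/0.0416667 → 5 → f; chars bf.

PQ12bf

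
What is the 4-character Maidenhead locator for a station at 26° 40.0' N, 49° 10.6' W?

GL56

Shift to the Maidenhead origin (180°W, 90°S): lon 130.82, lat 116.67.
Field: 130.82/20 → 6 → G, 116.67/10 → 11 → L; chars GL.
Square: 10.82/2 → 5, 6.67/1 → 6; chars 56.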